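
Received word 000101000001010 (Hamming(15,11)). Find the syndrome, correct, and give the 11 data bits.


Syndrome = 0: no error detected

Data: 00100001010 (no errors)


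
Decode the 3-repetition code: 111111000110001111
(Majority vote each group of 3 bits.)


Groups: 111, 111, 000, 110, 001, 111
Majority votes: 110101

110101


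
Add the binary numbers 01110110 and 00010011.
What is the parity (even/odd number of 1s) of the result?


01110110 = 118
00010011 = 19
Sum = 137 = 10001001
1s count = 3

odd parity (3 ones in 10001001)


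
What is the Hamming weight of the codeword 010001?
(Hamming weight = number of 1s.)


Counting 1s in 010001

2


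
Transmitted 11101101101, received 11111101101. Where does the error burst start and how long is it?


XOR: 00010000000

Burst at position 3, length 1


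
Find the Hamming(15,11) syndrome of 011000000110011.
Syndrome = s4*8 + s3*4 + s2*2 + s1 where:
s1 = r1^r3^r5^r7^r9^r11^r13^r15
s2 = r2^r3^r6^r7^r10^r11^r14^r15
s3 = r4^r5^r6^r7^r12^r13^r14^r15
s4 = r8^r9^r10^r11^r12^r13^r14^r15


s1=1, s2=0, s3=0, s4=0

Syndrome = 1 (error at position 1)


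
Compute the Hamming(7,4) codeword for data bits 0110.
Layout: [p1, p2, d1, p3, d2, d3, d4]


Parity bits: p1=1, p2=1, p3=0

1100110


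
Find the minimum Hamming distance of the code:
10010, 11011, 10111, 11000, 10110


Comparing all pairs, minimum distance: 1
Can detect 0 errors, correct 0 errors

1


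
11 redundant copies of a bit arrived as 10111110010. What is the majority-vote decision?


Ones: 7 out of 11
Threshold: 6

1 (7/11 voted 1)


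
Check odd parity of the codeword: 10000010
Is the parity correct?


Number of 1s: 2

No, parity error (2 ones)


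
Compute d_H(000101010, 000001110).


XOR: 000100100
Count of 1s: 2

2


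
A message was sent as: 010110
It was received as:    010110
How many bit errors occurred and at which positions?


XOR: 000000

0 errors (received matches sent)


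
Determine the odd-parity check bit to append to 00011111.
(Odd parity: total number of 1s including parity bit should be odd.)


Number of 1s in data: 5
Parity bit: 0

0


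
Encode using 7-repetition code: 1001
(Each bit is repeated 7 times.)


Each bit -> 7 copies

1111111000000000000001111111


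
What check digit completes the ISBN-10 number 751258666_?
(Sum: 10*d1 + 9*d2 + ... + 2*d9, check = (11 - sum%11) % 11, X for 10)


Weighted sum: 261
261 mod 11 = 8

Check digit: 3


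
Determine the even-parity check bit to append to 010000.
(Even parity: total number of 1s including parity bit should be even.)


Number of 1s in data: 1
Parity bit: 1

1


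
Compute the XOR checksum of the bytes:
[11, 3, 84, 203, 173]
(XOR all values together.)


XOR chain: 11 ^ 3 ^ 84 ^ 203 ^ 173 = 58

58


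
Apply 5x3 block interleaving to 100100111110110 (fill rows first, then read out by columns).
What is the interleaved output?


Matrix:
  100
  100
  111
  110
  110
Read columns: 111110011100100

111110011100100


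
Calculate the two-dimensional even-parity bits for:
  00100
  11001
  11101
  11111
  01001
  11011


Row parities: 110100
Column parities: 01101

Row P: 110100, Col P: 01101, Corner: 1


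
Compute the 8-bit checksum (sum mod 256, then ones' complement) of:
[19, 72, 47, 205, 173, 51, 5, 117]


Sum = 689 mod 256 = 177
Complement = 78

78


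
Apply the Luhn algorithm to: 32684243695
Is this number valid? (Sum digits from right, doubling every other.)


Luhn sum = 58
58 mod 10 = 8

Invalid (Luhn sum mod 10 = 8)


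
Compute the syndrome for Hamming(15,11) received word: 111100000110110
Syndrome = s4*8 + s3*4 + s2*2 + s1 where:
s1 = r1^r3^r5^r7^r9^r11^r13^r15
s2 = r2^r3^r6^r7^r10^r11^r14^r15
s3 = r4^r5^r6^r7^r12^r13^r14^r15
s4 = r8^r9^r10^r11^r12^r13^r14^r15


s1=0, s2=1, s3=1, s4=0

Syndrome = 6 (error at position 6)


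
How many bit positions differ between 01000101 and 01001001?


XOR: 00001100
Count of 1s: 2

2


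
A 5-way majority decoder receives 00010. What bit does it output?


Ones: 1 out of 5
Threshold: 3

0 (1/5 voted 1)


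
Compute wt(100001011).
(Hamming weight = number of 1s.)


Counting 1s in 100001011

4


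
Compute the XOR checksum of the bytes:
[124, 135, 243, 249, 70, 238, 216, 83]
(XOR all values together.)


XOR chain: 124 ^ 135 ^ 243 ^ 249 ^ 70 ^ 238 ^ 216 ^ 83 = 210

210


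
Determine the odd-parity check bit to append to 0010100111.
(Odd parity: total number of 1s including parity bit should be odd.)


Number of 1s in data: 5
Parity bit: 0

0


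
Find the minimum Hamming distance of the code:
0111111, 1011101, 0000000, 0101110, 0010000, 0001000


Comparing all pairs, minimum distance: 1
Can detect 0 errors, correct 0 errors

1


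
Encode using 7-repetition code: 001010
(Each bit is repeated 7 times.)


Each bit -> 7 copies

000000000000001111111000000011111110000000


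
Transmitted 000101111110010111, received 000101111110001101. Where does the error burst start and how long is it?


XOR: 000000000000011010

Burst at position 13, length 4


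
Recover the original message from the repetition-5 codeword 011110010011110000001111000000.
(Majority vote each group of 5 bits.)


Groups: 01111, 00100, 11110, 00000, 11110, 00000
Majority votes: 101010

101010


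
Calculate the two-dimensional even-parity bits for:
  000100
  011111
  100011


Row parities: 111
Column parities: 111000

Row P: 111, Col P: 111000, Corner: 1


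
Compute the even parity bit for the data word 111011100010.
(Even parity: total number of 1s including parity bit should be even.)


Number of 1s in data: 7
Parity bit: 1

1


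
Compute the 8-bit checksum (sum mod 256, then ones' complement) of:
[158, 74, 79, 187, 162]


Sum = 660 mod 256 = 148
Complement = 107

107


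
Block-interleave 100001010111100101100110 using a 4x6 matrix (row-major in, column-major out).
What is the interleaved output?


Matrix:
  100001
  010111
  100101
  100110
Read columns: 101101000000011101011110

101101000000011101011110


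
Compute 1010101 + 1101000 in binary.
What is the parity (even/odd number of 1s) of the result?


1010101 = 85
1101000 = 104
Sum = 189 = 10111101
1s count = 6

even parity (6 ones in 10111101)


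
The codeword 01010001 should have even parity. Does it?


Number of 1s: 3

No, parity error (3 ones)


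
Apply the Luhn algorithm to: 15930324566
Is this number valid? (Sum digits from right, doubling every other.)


Luhn sum = 47
47 mod 10 = 7

Invalid (Luhn sum mod 10 = 7)


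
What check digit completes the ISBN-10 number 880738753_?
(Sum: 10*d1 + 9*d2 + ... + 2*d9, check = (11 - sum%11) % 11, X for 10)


Weighted sum: 308
308 mod 11 = 0

Check digit: 0


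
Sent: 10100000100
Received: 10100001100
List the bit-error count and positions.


XOR: 00000001000

1 error(s) at position(s): 7


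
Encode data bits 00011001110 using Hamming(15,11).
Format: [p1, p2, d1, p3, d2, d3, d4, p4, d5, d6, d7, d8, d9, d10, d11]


Parity bits: p1=1, p2=0, p3=0, p4=0

100000101001110


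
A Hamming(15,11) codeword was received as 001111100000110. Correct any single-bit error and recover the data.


Syndrome = 0: no error detected

Data: 11110000110 (no errors)


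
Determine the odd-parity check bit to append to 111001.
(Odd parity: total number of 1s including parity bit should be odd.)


Number of 1s in data: 4
Parity bit: 1

1


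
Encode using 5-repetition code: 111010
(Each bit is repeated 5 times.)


Each bit -> 5 copies

111111111111111000001111100000


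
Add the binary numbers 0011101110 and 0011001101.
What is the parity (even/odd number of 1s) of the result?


0011101110 = 238
0011001101 = 205
Sum = 443 = 110111011
1s count = 7

odd parity (7 ones in 110111011)


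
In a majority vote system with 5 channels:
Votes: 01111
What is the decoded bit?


Ones: 4 out of 5
Threshold: 3

1 (4/5 voted 1)


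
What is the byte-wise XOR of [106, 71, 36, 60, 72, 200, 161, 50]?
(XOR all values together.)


XOR chain: 106 ^ 71 ^ 36 ^ 60 ^ 72 ^ 200 ^ 161 ^ 50 = 38

38


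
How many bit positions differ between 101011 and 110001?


XOR: 011010
Count of 1s: 3

3


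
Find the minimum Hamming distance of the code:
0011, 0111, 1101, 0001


Comparing all pairs, minimum distance: 1
Can detect 0 errors, correct 0 errors

1


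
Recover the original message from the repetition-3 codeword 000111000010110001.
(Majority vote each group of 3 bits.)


Groups: 000, 111, 000, 010, 110, 001
Majority votes: 010010

010010


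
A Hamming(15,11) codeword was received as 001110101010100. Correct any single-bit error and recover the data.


Syndrome = 10: error at position 10

Data: 11011110100 (corrected bit 10)


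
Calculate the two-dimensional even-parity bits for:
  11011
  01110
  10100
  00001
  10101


Row parities: 01011
Column parities: 10101

Row P: 01011, Col P: 10101, Corner: 1


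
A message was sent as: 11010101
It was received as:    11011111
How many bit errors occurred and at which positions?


XOR: 00001010

2 error(s) at position(s): 4, 6


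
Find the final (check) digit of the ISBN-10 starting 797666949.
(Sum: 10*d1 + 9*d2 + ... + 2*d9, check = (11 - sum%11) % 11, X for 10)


Weighted sum: 381
381 mod 11 = 7

Check digit: 4


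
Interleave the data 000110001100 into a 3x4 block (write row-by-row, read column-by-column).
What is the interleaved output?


Matrix:
  0001
  1000
  1100
Read columns: 011001000100

011001000100


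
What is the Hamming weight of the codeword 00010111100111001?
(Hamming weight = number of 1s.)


Counting 1s in 00010111100111001

9


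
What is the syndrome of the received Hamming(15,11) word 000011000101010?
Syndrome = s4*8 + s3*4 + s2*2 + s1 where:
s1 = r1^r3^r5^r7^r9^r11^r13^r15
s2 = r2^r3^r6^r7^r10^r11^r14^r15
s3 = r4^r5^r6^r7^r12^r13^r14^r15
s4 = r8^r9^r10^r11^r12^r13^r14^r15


s1=1, s2=1, s3=0, s4=1

Syndrome = 11 (error at position 11)


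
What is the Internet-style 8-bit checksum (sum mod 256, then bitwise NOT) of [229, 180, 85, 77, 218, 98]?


Sum = 887 mod 256 = 119
Complement = 136

136


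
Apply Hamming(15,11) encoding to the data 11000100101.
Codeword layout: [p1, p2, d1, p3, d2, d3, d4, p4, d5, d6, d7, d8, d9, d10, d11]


Parity bits: p1=0, p2=1, p3=1, p4=1

011110010100101


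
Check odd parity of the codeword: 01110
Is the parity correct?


Number of 1s: 3

Yes, parity is correct (3 ones)


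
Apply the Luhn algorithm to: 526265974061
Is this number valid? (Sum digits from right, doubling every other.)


Luhn sum = 44
44 mod 10 = 4

Invalid (Luhn sum mod 10 = 4)


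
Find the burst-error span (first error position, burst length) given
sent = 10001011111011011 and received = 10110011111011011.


XOR: 00111000000000000

Burst at position 2, length 3


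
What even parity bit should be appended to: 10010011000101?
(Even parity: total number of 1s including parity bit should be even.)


Number of 1s in data: 6
Parity bit: 0

0


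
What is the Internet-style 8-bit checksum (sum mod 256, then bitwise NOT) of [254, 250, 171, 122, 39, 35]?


Sum = 871 mod 256 = 103
Complement = 152

152


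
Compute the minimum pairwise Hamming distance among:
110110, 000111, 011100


Comparing all pairs, minimum distance: 3
Can detect 2 errors, correct 1 errors

3


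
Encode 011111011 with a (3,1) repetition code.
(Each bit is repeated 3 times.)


Each bit -> 3 copies

000111111111111111000111111


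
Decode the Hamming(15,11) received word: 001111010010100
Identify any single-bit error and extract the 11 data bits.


Syndrome = 10: error at position 10

Data: 11100110100 (corrected bit 10)


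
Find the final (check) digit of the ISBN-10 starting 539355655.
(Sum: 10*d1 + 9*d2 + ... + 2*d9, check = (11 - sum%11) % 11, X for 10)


Weighted sum: 274
274 mod 11 = 10

Check digit: 1


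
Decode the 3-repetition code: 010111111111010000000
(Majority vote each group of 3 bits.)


Groups: 010, 111, 111, 111, 010, 000, 000
Majority votes: 0111000

0111000


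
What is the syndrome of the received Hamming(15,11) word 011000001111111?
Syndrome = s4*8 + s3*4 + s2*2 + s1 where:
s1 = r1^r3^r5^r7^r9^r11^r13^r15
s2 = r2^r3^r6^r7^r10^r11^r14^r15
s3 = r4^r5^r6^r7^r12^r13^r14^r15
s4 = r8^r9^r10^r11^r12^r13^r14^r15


s1=1, s2=0, s3=0, s4=1

Syndrome = 9 (error at position 9)


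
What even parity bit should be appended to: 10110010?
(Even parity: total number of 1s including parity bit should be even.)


Number of 1s in data: 4
Parity bit: 0

0


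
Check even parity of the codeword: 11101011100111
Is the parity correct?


Number of 1s: 10

Yes, parity is correct (10 ones)


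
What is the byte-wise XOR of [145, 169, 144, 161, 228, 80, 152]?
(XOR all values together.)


XOR chain: 145 ^ 169 ^ 144 ^ 161 ^ 228 ^ 80 ^ 152 = 37

37


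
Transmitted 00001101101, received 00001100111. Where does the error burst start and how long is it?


XOR: 00000001010

Burst at position 7, length 3


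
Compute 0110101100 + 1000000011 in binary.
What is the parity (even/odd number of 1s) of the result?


0110101100 = 428
1000000011 = 515
Sum = 943 = 1110101111
1s count = 8

even parity (8 ones in 1110101111)


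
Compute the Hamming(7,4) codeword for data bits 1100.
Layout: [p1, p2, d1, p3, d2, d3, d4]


Parity bits: p1=0, p2=1, p3=1

0111100


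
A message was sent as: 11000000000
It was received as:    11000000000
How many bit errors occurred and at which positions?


XOR: 00000000000

0 errors (received matches sent)


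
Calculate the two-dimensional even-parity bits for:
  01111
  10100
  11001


Row parities: 001
Column parities: 00010

Row P: 001, Col P: 00010, Corner: 1


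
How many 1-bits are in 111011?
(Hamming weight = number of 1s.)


Counting 1s in 111011

5


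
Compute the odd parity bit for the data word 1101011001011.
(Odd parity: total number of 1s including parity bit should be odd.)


Number of 1s in data: 8
Parity bit: 1

1


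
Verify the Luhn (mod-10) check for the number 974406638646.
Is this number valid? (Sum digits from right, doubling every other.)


Luhn sum = 67
67 mod 10 = 7

Invalid (Luhn sum mod 10 = 7)


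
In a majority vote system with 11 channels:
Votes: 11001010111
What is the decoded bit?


Ones: 7 out of 11
Threshold: 6

1 (7/11 voted 1)


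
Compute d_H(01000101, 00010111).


XOR: 01010010
Count of 1s: 3

3


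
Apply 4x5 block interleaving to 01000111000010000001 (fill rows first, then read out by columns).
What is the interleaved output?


Matrix:
  01000
  11100
  00100
  00001
Read columns: 01001100011000000001

01001100011000000001


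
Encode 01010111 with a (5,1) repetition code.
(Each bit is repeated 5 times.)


Each bit -> 5 copies

0000011111000001111100000111111111111111


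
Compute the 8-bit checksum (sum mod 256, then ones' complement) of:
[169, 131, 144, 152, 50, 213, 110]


Sum = 969 mod 256 = 201
Complement = 54

54


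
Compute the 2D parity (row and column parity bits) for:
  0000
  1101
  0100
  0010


Row parities: 0111
Column parities: 1011

Row P: 0111, Col P: 1011, Corner: 1


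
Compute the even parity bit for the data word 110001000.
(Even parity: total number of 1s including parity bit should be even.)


Number of 1s in data: 3
Parity bit: 1

1


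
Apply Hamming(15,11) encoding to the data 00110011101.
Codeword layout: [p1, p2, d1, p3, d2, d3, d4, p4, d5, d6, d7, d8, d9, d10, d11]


Parity bits: p1=0, p2=0, p3=1, p4=0

000101100011101


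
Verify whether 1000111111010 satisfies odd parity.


Number of 1s: 8

No, parity error (8 ones)


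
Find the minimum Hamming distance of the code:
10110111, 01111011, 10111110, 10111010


Comparing all pairs, minimum distance: 1
Can detect 0 errors, correct 0 errors

1


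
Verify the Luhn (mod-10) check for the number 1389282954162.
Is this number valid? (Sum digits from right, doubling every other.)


Luhn sum = 63
63 mod 10 = 3

Invalid (Luhn sum mod 10 = 3)


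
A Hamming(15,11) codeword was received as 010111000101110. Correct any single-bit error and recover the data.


Syndrome = 0: no error detected

Data: 01100101110 (no errors)


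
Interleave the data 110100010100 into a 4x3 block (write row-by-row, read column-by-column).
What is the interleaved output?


Matrix:
  110
  100
  010
  100
Read columns: 110110100000

110110100000


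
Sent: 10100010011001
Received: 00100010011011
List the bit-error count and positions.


XOR: 10000000000010

2 error(s) at position(s): 0, 12


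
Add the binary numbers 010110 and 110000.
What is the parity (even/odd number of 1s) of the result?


010110 = 22
110000 = 48
Sum = 70 = 1000110
1s count = 3

odd parity (3 ones in 1000110)


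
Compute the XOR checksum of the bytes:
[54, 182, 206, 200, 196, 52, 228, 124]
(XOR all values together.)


XOR chain: 54 ^ 182 ^ 206 ^ 200 ^ 196 ^ 52 ^ 228 ^ 124 = 238

238


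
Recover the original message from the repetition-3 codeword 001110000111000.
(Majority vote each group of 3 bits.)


Groups: 001, 110, 000, 111, 000
Majority votes: 01010

01010


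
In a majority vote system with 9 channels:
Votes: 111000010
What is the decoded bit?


Ones: 4 out of 9
Threshold: 5

0 (4/9 voted 1)


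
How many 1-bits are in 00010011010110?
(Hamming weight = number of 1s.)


Counting 1s in 00010011010110

6


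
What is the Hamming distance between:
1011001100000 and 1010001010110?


XOR: 0001000110110
Count of 1s: 5

5


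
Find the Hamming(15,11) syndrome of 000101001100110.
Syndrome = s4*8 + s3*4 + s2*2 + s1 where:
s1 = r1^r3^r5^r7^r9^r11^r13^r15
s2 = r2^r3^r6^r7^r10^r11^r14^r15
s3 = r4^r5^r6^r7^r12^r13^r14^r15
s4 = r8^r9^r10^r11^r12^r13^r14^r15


s1=0, s2=1, s3=0, s4=0

Syndrome = 2 (error at position 2)


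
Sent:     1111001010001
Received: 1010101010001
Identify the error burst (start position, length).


XOR: 0101100000000

Burst at position 1, length 4


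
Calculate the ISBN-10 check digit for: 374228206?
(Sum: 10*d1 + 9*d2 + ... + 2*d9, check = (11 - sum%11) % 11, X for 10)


Weighted sum: 211
211 mod 11 = 2

Check digit: 9


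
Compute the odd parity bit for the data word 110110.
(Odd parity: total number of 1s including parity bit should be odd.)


Number of 1s in data: 4
Parity bit: 1

1


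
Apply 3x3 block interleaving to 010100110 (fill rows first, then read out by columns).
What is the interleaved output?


Matrix:
  010
  100
  110
Read columns: 011101000

011101000


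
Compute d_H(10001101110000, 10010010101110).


XOR: 00011111011110
Count of 1s: 9

9


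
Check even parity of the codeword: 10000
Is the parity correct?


Number of 1s: 1

No, parity error (1 ones)


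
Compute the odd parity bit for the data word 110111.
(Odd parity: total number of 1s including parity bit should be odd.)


Number of 1s in data: 5
Parity bit: 0

0


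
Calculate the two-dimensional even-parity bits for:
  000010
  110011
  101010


Row parities: 101
Column parities: 011011

Row P: 101, Col P: 011011, Corner: 0


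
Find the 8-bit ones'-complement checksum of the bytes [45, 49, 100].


Sum = 194 mod 256 = 194
Complement = 61

61


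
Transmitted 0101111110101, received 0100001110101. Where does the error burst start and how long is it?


XOR: 0001110000000

Burst at position 3, length 3


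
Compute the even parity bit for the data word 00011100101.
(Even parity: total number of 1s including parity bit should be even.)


Number of 1s in data: 5
Parity bit: 1

1


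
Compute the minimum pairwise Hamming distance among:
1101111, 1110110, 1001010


Comparing all pairs, minimum distance: 3
Can detect 2 errors, correct 1 errors

3


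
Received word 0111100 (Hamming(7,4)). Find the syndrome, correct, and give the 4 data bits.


Syndrome = 0: no error detected

Data: 1100 (no errors)


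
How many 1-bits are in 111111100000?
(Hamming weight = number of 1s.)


Counting 1s in 111111100000

7


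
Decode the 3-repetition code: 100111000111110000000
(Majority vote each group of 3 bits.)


Groups: 100, 111, 000, 111, 110, 000, 000
Majority votes: 0101100

0101100


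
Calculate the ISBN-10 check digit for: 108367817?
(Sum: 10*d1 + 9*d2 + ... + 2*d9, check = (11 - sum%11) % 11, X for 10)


Weighted sum: 215
215 mod 11 = 6

Check digit: 5


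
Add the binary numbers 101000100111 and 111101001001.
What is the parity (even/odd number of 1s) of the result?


101000100111 = 2599
111101001001 = 3913
Sum = 6512 = 1100101110000
1s count = 6

even parity (6 ones in 1100101110000)


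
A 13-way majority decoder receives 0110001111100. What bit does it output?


Ones: 7 out of 13
Threshold: 7

1 (7/13 voted 1)


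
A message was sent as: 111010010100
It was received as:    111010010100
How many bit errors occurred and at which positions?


XOR: 000000000000

0 errors (received matches sent)


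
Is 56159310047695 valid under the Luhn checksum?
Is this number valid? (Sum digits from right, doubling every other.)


Luhn sum = 57
57 mod 10 = 7

Invalid (Luhn sum mod 10 = 7)


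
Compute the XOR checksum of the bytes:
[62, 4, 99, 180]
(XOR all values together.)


XOR chain: 62 ^ 4 ^ 99 ^ 180 = 237

237


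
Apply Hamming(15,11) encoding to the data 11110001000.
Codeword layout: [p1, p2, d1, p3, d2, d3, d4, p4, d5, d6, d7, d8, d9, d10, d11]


Parity bits: p1=1, p2=1, p3=0, p4=1

111011110001000


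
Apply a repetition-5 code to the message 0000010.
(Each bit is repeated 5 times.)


Each bit -> 5 copies

00000000000000000000000001111100000


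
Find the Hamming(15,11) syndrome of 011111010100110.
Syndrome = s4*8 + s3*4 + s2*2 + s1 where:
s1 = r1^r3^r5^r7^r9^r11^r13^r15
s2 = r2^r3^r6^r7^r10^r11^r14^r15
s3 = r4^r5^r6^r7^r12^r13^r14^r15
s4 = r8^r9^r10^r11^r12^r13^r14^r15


s1=1, s2=1, s3=1, s4=0

Syndrome = 7 (error at position 7)


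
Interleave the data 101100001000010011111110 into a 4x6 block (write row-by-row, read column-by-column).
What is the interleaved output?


Matrix:
  101100
  001000
  010011
  111110
Read columns: 100100111101100100110010

100100111101100100110010


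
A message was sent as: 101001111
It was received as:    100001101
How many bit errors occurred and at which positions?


XOR: 001000010

2 error(s) at position(s): 2, 7


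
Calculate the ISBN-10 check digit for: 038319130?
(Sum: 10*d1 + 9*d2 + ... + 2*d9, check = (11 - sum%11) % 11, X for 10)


Weighted sum: 176
176 mod 11 = 0

Check digit: 0


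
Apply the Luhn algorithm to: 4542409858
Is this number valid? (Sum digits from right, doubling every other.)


Luhn sum = 57
57 mod 10 = 7

Invalid (Luhn sum mod 10 = 7)


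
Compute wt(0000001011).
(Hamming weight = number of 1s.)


Counting 1s in 0000001011

3


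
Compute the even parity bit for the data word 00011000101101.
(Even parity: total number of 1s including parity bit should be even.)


Number of 1s in data: 6
Parity bit: 0

0


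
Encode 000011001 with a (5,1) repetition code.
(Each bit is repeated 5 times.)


Each bit -> 5 copies

000000000000000000001111111111000000000011111


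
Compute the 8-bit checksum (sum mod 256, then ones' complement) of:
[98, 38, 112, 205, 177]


Sum = 630 mod 256 = 118
Complement = 137

137


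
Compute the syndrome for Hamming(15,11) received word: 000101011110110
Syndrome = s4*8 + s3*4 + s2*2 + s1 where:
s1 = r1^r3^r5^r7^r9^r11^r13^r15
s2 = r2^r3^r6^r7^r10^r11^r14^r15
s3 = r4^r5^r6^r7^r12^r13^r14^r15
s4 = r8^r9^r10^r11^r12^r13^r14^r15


s1=1, s2=0, s3=0, s4=0

Syndrome = 1 (error at position 1)


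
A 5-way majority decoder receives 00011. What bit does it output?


Ones: 2 out of 5
Threshold: 3

0 (2/5 voted 1)


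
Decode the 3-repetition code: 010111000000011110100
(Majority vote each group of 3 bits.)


Groups: 010, 111, 000, 000, 011, 110, 100
Majority votes: 0100110

0100110


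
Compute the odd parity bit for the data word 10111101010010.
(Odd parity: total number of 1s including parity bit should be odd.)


Number of 1s in data: 8
Parity bit: 1

1


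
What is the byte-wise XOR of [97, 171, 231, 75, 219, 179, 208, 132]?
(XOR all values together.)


XOR chain: 97 ^ 171 ^ 231 ^ 75 ^ 219 ^ 179 ^ 208 ^ 132 = 90

90


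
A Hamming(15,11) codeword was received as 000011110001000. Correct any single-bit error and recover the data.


Syndrome = 0: no error detected

Data: 01110001000 (no errors)


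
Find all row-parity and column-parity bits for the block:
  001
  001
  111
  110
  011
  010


Row parities: 111001
Column parities: 000

Row P: 111001, Col P: 000, Corner: 0


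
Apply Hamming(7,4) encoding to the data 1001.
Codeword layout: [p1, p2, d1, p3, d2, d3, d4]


Parity bits: p1=0, p2=0, p3=1

0011001


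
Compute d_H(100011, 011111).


XOR: 111100
Count of 1s: 4

4


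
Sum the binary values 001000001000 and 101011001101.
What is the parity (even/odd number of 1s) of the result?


001000001000 = 520
101011001101 = 2765
Sum = 3285 = 110011010101
1s count = 7

odd parity (7 ones in 110011010101)


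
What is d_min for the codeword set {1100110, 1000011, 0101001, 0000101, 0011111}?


Comparing all pairs, minimum distance: 3
Can detect 2 errors, correct 1 errors

3


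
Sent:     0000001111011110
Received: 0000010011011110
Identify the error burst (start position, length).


XOR: 0000011100000000

Burst at position 5, length 3


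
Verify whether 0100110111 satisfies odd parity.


Number of 1s: 6

No, parity error (6 ones)


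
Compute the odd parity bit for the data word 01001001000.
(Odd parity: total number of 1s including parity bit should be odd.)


Number of 1s in data: 3
Parity bit: 0

0


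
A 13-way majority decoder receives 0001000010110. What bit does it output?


Ones: 4 out of 13
Threshold: 7

0 (4/13 voted 1)


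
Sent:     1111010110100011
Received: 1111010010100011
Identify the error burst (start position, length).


XOR: 0000000100000000

Burst at position 7, length 1


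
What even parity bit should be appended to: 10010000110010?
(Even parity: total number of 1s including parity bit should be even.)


Number of 1s in data: 5
Parity bit: 1

1


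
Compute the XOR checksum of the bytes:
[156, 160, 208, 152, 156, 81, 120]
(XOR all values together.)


XOR chain: 156 ^ 160 ^ 208 ^ 152 ^ 156 ^ 81 ^ 120 = 193

193


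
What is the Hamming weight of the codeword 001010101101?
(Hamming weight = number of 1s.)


Counting 1s in 001010101101

6


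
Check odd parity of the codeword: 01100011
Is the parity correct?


Number of 1s: 4

No, parity error (4 ones)


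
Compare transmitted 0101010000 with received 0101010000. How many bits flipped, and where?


XOR: 0000000000

0 errors (received matches sent)


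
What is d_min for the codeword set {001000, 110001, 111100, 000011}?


Comparing all pairs, minimum distance: 3
Can detect 2 errors, correct 1 errors

3


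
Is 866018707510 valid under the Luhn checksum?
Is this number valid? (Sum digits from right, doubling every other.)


Luhn sum = 43
43 mod 10 = 3

Invalid (Luhn sum mod 10 = 3)


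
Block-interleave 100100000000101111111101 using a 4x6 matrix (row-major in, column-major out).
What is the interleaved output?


Matrix:
  100100
  000000
  101111
  111101
Read columns: 101100010011101100100011

101100010011101100100011


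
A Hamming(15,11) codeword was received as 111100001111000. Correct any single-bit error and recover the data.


Syndrome = 0: no error detected

Data: 10001111000 (no errors)


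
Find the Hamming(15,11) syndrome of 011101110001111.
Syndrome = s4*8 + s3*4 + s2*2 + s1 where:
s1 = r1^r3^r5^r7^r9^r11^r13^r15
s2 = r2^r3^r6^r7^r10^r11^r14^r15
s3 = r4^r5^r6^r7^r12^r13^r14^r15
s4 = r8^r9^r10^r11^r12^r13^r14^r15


s1=0, s2=0, s3=1, s4=1

Syndrome = 12 (error at position 12)


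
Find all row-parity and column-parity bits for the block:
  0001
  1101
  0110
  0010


Row parities: 1101
Column parities: 1000

Row P: 1101, Col P: 1000, Corner: 1


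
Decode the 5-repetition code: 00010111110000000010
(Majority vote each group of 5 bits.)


Groups: 00010, 11111, 00000, 00010
Majority votes: 0100

0100


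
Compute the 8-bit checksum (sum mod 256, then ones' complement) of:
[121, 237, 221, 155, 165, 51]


Sum = 950 mod 256 = 182
Complement = 73

73


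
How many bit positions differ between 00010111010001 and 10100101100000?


XOR: 10110010110001
Count of 1s: 7

7


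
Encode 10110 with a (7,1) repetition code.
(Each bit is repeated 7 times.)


Each bit -> 7 copies

11111110000000111111111111110000000


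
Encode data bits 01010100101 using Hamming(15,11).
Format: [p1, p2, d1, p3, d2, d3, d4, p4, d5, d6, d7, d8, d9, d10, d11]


Parity bits: p1=0, p2=1, p3=0, p4=1

010010110100101


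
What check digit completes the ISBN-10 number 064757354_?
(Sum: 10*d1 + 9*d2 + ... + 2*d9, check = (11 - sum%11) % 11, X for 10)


Weighted sum: 235
235 mod 11 = 4

Check digit: 7


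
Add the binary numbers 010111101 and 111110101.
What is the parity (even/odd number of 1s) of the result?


010111101 = 189
111110101 = 501
Sum = 690 = 1010110010
1s count = 5

odd parity (5 ones in 1010110010)


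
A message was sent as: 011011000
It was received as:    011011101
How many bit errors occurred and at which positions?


XOR: 000000101

2 error(s) at position(s): 6, 8


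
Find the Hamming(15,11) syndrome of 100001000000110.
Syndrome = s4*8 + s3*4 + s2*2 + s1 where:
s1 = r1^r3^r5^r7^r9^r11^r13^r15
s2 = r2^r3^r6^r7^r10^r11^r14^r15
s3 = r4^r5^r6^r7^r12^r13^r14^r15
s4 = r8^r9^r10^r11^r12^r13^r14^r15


s1=0, s2=0, s3=1, s4=0

Syndrome = 4 (error at position 4)


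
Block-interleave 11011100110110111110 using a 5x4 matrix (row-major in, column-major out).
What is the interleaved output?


Matrix:
  1101
  1100
  1101
  1011
  1110
Read columns: 11111111010001110110

11111111010001110110


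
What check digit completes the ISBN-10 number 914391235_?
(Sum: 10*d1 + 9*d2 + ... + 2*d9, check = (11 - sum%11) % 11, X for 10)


Weighted sum: 238
238 mod 11 = 7

Check digit: 4


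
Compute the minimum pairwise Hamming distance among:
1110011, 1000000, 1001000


Comparing all pairs, minimum distance: 1
Can detect 0 errors, correct 0 errors

1


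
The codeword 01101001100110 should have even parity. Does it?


Number of 1s: 7

No, parity error (7 ones)


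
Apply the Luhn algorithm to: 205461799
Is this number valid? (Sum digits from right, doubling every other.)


Luhn sum = 48
48 mod 10 = 8

Invalid (Luhn sum mod 10 = 8)


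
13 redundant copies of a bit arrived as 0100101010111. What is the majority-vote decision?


Ones: 7 out of 13
Threshold: 7

1 (7/13 voted 1)


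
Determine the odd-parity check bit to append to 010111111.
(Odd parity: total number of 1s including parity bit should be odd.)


Number of 1s in data: 7
Parity bit: 0

0


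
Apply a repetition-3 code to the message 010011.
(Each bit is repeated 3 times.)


Each bit -> 3 copies

000111000000111111


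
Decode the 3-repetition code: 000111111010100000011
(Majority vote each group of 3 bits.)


Groups: 000, 111, 111, 010, 100, 000, 011
Majority votes: 0110001

0110001


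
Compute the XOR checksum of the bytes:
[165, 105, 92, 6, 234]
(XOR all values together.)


XOR chain: 165 ^ 105 ^ 92 ^ 6 ^ 234 = 124

124


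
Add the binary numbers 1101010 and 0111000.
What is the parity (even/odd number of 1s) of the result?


1101010 = 106
0111000 = 56
Sum = 162 = 10100010
1s count = 3

odd parity (3 ones in 10100010)


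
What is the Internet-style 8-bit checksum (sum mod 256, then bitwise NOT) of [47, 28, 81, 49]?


Sum = 205 mod 256 = 205
Complement = 50

50


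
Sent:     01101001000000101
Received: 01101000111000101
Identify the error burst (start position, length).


XOR: 00000001111000000

Burst at position 7, length 4


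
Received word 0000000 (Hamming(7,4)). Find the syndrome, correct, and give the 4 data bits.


Syndrome = 0: no error detected

Data: 0000 (no errors)


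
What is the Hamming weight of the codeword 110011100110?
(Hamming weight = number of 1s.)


Counting 1s in 110011100110

7


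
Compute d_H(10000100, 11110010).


XOR: 01110110
Count of 1s: 5

5


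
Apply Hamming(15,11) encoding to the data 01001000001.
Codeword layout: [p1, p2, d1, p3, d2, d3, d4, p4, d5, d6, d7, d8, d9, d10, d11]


Parity bits: p1=1, p2=1, p3=0, p4=0

110010001000001


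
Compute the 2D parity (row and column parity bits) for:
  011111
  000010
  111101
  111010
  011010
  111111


Row parities: 111010
Column parities: 111111

Row P: 111010, Col P: 111111, Corner: 0


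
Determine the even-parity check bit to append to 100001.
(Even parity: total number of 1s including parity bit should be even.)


Number of 1s in data: 2
Parity bit: 0

0


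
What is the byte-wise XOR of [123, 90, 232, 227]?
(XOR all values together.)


XOR chain: 123 ^ 90 ^ 232 ^ 227 = 42

42


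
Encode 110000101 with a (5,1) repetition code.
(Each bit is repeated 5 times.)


Each bit -> 5 copies

111111111100000000000000000000111110000011111


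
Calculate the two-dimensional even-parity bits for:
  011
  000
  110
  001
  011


Row parities: 00010
Column parities: 111

Row P: 00010, Col P: 111, Corner: 1


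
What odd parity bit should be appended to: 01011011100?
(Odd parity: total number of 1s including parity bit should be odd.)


Number of 1s in data: 6
Parity bit: 1

1


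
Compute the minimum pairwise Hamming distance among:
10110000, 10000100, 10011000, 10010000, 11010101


Comparing all pairs, minimum distance: 1
Can detect 0 errors, correct 0 errors

1


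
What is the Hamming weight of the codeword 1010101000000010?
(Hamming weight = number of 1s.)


Counting 1s in 1010101000000010

5


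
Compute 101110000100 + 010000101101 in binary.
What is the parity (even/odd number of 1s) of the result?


101110000100 = 2948
010000101101 = 1069
Sum = 4017 = 111110110001
1s count = 8

even parity (8 ones in 111110110001)


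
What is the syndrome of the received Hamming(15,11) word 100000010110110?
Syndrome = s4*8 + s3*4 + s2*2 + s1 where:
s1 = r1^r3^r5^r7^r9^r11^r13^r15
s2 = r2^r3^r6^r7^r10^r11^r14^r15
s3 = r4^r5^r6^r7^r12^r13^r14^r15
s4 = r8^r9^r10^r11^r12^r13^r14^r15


s1=1, s2=1, s3=0, s4=1

Syndrome = 11 (error at position 11)


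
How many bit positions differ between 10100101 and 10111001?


XOR: 00011100
Count of 1s: 3

3


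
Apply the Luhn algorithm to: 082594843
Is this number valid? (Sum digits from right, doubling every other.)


Luhn sum = 46
46 mod 10 = 6

Invalid (Luhn sum mod 10 = 6)


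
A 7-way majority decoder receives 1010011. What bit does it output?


Ones: 4 out of 7
Threshold: 4

1 (4/7 voted 1)


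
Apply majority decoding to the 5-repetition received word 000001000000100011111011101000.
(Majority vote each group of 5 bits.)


Groups: 00000, 10000, 00100, 01111, 10111, 01000
Majority votes: 000110

000110


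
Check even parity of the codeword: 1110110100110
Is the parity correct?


Number of 1s: 8

Yes, parity is correct (8 ones)


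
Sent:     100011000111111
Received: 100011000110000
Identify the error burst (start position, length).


XOR: 000000000001111

Burst at position 11, length 4


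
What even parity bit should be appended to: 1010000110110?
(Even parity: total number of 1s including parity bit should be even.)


Number of 1s in data: 6
Parity bit: 0

0


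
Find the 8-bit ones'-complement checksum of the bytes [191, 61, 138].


Sum = 390 mod 256 = 134
Complement = 121

121


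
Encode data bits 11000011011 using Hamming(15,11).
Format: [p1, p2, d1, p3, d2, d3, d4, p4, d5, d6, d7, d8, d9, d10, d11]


Parity bits: p1=0, p2=0, p3=0, p4=0

001010000011011


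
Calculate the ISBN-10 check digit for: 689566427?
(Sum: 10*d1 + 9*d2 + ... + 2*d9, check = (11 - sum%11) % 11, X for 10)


Weighted sum: 341
341 mod 11 = 0

Check digit: 0


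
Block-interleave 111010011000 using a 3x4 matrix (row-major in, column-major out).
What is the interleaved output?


Matrix:
  1110
  1001
  1000
Read columns: 111100100010

111100100010


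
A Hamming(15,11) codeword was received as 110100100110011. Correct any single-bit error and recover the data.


Syndrome = 0: no error detected

Data: 00010110011 (no errors)


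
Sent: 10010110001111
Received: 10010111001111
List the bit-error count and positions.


XOR: 00000001000000

1 error(s) at position(s): 7


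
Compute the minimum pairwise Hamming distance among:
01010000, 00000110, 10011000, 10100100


Comparing all pairs, minimum distance: 3
Can detect 2 errors, correct 1 errors

3


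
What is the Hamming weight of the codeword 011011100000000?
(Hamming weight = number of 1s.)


Counting 1s in 011011100000000

5


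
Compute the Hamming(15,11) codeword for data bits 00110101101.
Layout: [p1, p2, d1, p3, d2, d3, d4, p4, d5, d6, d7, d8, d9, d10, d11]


Parity bits: p1=1, p2=0, p3=1, p4=0

100101100101101


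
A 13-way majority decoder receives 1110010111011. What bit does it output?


Ones: 9 out of 13
Threshold: 7

1 (9/13 voted 1)


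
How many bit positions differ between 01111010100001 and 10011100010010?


XOR: 11100110110011
Count of 1s: 9

9


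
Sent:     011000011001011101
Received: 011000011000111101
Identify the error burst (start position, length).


XOR: 000000000001100000

Burst at position 11, length 2


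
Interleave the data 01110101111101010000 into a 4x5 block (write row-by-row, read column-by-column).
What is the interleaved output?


Matrix:
  01110
  10111
  11010
  10000
Read columns: 01111010110011100100

01111010110011100100


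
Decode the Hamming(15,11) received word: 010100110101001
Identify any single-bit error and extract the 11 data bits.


Syndrome = 0: no error detected

Data: 00010101001 (no errors)


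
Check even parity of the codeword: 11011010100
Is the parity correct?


Number of 1s: 6

Yes, parity is correct (6 ones)


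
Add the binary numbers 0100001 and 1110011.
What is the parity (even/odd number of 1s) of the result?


0100001 = 33
1110011 = 115
Sum = 148 = 10010100
1s count = 3

odd parity (3 ones in 10010100)


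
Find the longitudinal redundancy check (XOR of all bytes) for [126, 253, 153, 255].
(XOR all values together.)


XOR chain: 126 ^ 253 ^ 153 ^ 255 = 229

229


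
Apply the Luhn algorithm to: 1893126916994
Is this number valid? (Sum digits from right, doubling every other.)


Luhn sum = 69
69 mod 10 = 9

Invalid (Luhn sum mod 10 = 9)


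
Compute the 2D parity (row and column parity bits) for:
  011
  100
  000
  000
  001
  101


Row parities: 010010
Column parities: 011

Row P: 010010, Col P: 011, Corner: 0


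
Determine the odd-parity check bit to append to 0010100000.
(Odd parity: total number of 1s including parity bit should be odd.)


Number of 1s in data: 2
Parity bit: 1

1


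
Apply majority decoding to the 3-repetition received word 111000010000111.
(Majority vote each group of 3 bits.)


Groups: 111, 000, 010, 000, 111
Majority votes: 10001

10001
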